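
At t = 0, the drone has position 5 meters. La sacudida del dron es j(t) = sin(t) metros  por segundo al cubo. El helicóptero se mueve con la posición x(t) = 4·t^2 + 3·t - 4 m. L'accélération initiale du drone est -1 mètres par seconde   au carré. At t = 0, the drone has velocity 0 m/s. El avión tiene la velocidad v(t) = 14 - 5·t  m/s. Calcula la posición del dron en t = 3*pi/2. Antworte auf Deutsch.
Wir müssen die Stammfunktion unserer Gleichung für den Ruck j(t) = sin(t) 3-mal finden. Mit ∫j(t)dt und Anwendung von a(0) = -1, finden wir a(t) = -cos(t). Das Integral von der Beschleunigung, mit v(0) = 0, ergibt die Geschwindigkeit: v(t) = -sin(t). Die Stammfunktion von der Geschwindigkeit ist die Position. Mit x(0) = 5 erhalten wir x(t) = cos(t) + 4. Aus der Gleichung für die Position x(t) = cos(t) + 4, setzen wir t = 3*pi/2 ein und erhalten x = 4.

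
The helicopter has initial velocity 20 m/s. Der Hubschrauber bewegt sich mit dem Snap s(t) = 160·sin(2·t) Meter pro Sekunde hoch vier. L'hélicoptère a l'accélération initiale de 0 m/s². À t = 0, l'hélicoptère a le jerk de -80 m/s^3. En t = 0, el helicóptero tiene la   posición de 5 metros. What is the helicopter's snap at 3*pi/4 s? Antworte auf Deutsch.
Wir haben den Snap s(t) = 160·sin(2·t). Durch Einsetzen von t = 3*pi/4: s(3*pi/4) = -160.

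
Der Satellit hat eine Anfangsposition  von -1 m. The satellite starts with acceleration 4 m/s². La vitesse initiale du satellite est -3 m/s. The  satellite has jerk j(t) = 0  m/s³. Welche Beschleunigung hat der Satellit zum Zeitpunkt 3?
Um dies zu lösen, müssen wir 1 Integral unserer Gleichung für den Ruck j(t) = 0 finden. Mit ∫j(t)dt und Anwendung von a(0) = 4, finden wir a(t) = 4. Mit a(t) = 4 und Einsetzen von t = 3, finden wir a = 4.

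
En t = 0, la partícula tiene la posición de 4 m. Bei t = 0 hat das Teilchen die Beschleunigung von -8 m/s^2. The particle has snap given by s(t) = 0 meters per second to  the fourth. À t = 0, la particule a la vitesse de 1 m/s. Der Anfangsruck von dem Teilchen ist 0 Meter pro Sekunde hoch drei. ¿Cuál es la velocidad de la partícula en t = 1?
Debemos encontrar la antiderivada de nuestra ecuación del snap s(t) = 0 3 veces. La integral del snap es la sacudida. Usando j(0) = 0, obtenemos j(t) = 0. La integral de la sacudida, con a(0) = -8, da la aceleración: a(t) = -8. La antiderivada de la aceleración es la velocidad. Usando v(0) = 1, obtenemos v(t) = 1 - 8·t. Tenemos la velocidad v(t) = 1 - 8·t. Sustituyendo t = 1: v(1) = -7.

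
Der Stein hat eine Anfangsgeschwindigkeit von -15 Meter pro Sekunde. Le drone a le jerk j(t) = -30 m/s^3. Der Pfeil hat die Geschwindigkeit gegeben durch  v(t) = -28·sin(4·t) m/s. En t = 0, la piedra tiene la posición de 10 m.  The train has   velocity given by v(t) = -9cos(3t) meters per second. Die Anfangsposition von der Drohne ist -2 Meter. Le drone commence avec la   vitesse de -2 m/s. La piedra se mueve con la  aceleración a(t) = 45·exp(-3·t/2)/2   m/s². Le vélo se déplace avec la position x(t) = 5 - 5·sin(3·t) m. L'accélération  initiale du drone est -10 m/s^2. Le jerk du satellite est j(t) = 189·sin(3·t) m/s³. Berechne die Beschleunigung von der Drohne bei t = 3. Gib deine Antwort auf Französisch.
Pour résoudre ceci, nous devons prendre 1 intégrale de notre équation du jerk j(t) = -30. L'intégrale du jerk, avec a(0) = -10, donne l'accélération: a(t) = -30·t - 10. Nous avons l'accélération a(t) = -30·t - 10. En substituant t = 3: a(3) = -100.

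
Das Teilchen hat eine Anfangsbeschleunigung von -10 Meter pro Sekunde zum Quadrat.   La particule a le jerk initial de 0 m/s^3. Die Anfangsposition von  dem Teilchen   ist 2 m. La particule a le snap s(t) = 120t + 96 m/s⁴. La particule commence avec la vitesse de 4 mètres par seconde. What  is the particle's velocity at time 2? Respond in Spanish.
Para resolver esto, necesitamos tomar 3 integrales de nuestra ecuación del snap s(t) = 120·t + 96. La antiderivada del snap, con j(0) = 0, da la sacudida: j(t) = 12·t·(5·t + 8). Tomando ∫j(t)dt y aplicando a(0) = -10, encontramos a(t) = 20·t^3 + 48·t^2 - 10. La integral de la aceleración es la velocidad. Usando v(0) = 4, obtenemos v(t) = 5·t^4 + 16·t^3 - 10·t + 4. De la ecuación de la velocidad v(t) = 5·t^4 + 16·t^3 - 10·t + 4, sustituimos t = 2 para obtener v = 192.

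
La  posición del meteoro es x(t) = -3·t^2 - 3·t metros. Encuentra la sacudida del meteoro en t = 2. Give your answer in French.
En partant de la position x(t) = -3·t^2 - 3·t, nous prenons 3 dérivées. En dérivant la position, nous obtenons la vitesse: v(t) = -6·t - 3. En prenant d/dt de v(t), nous trouvons a(t) = -6. En prenant d/dt de a(t), nous trouvons j(t) = 0. En utilisant j(t) = 0 et en substituant t = 2, nous trouvons j = 0.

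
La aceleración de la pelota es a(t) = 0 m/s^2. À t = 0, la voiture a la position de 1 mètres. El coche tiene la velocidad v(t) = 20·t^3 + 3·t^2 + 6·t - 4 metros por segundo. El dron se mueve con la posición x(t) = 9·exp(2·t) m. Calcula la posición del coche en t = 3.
Debemos encontrar la antiderivada de nuestra ecuación de la velocidad v(t) = 20·t^3 + 3·t^2 + 6·t - 4 1 vez. La integral de la velocidad, con x(0) = 1, da la posición: x(t) = 5·t^4 + t^3 + 3·t^2 - 4·t + 1. Tenemos la posición x(t) = 5·t^4 + t^3 + 3·t^2 - 4·t + 1. Sustituyendo t = 3: x(3) = 448.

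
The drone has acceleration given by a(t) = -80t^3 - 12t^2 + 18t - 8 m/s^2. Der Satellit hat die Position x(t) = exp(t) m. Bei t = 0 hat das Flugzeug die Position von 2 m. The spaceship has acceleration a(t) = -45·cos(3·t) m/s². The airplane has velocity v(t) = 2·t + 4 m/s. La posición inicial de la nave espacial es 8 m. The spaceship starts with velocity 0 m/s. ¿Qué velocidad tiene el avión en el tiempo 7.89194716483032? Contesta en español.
Usando v(t) = 2·t + 4 y sustituyendo t = 7.89194716483032, encontramos v = 19.7838943296606.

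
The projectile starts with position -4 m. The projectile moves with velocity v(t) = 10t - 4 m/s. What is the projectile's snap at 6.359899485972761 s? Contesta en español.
Para resolver esto, necesitamos tomar 3 derivadas de nuestra ecuación de la velocidad v(t) = 10·t - 4. La derivada de la velocidad da la aceleración: a(t) = 10. La derivada de la aceleración da la sacudida: j(t) = 0. Tomando d/dt de j(t), encontramos s(t) = 0. Usando s(t) = 0 y sustituyendo t = 6.359899485972761, encontramos s = 0.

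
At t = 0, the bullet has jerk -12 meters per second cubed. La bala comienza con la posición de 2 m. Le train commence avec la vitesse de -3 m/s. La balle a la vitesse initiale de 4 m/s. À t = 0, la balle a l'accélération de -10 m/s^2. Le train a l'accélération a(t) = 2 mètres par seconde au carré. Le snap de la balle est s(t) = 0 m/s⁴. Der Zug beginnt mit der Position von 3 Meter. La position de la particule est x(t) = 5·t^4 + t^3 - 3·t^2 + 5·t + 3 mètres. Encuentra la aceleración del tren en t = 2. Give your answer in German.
Mit a(t) = 2 und Einsetzen von t = 2, finden wir a = 2.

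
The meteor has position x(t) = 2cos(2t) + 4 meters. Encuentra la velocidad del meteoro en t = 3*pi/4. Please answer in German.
Ausgehend von der Position x(t) = 2·cos(2·t) + 4, nehmen wir 1 Ableitung. Mit d/dt von x(t) finden wir v(t) = -4·sin(2·t). Wir haben die Geschwindigkeit v(t) = -4·sin(2·t). Durch Einsetzen von t = 3*pi/4: v(3*pi/4) = 4.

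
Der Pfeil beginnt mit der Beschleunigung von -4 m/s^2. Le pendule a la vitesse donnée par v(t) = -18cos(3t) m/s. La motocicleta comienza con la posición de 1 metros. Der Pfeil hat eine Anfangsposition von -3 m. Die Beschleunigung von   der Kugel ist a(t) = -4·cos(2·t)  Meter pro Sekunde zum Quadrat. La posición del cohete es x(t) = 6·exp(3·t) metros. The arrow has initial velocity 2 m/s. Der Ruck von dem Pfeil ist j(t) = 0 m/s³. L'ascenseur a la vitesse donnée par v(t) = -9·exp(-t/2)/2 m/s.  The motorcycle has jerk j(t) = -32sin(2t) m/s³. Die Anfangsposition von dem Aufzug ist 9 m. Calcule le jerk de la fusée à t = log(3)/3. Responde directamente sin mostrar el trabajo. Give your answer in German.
j(log(3)/3) = 486.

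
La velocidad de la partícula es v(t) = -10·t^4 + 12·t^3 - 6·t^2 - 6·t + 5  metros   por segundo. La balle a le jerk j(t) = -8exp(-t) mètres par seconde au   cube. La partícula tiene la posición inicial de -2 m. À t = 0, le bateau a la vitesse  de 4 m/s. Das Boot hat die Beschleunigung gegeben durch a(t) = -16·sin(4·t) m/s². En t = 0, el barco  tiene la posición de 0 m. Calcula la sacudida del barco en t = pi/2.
Partiendo de la aceleración a(t) = -16·sin(4·t), tomamos 1 derivada. Derivando la aceleración, obtenemos la sacudida: j(t) = -64·cos(4·t). Tenemos la sacudida j(t) = -64·cos(4·t). Sustituyendo t = pi/2: j(pi/2) = -64.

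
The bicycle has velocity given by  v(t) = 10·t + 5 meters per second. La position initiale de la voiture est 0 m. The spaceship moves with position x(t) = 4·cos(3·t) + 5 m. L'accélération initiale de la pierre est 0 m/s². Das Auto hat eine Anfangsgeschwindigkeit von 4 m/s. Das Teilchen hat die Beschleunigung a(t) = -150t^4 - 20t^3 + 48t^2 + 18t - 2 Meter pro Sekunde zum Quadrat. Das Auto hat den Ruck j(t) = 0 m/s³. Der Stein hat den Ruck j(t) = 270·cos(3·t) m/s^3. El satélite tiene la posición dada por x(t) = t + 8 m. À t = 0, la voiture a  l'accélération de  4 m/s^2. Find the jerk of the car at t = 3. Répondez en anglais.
From the given jerk equation j(t) = 0, we substitute t = 3 to get j = 0.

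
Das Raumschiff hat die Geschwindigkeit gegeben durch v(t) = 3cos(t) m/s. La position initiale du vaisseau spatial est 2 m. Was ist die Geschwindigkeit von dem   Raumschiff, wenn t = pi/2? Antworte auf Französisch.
Nous avons la vitesse v(t) = 3·cos(t). En substituant t = pi/2: v(pi/2) = 0.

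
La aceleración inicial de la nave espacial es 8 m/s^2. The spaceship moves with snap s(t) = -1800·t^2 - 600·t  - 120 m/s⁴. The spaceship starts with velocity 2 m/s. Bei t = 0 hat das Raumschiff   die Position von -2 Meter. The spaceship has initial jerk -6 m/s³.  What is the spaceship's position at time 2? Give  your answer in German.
Wir müssen unsere Gleichung für den Snap s(t) = -1800·t^2 - 600·t - 120 4-mal integrieren. Das Integral von dem Snap ist der Ruck. Mit j(0) = -6 erhalten wir j(t) = -600·t^3 - 300·t^2 - 120·t - 6. Das Integral von dem Ruck ist die Beschleunigung. Mit a(0) = 8 erhalten wir a(t) = -150·t^4 - 100·t^3 - 60·t^2 - 6·t + 8. Die Stammfunktion von der Beschleunigung, mit v(0) = 2, ergibt die Geschwindigkeit: v(t) = -30·t^5 - 25·t^4 - 20·t^3 - 3·t^2 + 8·t + 2. Durch Integration von der Geschwindigkeit und Verwendung der Anfangsbedingung x(0) = -2, erhalten wir x(t) = -5·t^6 - 5·t^5 - 5·t^4 - t^3 + 4·t^2 + 2·t - 2. Aus der Gleichung für die Position x(t) = -5·t^6 - 5·t^5 - 5·t^4 - t^3 + 4·t^2 + 2·t - 2, setzen wir t = 2 ein und erhalten x = -550.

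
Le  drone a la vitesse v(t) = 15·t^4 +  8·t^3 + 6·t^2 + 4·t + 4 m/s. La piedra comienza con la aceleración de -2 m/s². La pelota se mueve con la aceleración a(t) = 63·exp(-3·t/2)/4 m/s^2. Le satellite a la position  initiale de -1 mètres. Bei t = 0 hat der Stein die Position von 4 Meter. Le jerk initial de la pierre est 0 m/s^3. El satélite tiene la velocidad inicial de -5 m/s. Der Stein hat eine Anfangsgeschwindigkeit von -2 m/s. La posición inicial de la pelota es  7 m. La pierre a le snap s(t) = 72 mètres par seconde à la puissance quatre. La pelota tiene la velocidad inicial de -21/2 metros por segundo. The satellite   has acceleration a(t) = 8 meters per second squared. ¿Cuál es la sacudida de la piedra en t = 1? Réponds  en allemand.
Wir müssen die Stammfunktion unserer Gleichung für den Snap s(t) = 72 1-mal finden. Durch Integration von dem Snap und Verwendung der Anfangsbedingung j(0) = 0, erhalten wir j(t) = 72·t. Mit j(t) = 72·t und Einsetzen von t = 1, finden wir j = 72.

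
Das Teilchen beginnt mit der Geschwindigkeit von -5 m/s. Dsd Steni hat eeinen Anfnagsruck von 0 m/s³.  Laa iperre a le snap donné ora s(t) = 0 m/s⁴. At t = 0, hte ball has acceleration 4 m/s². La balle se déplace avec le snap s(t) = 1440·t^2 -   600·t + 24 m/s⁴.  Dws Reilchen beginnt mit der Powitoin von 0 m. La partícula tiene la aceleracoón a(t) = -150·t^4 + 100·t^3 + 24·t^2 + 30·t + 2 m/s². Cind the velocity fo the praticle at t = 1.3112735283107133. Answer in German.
Um dies zu lösen, müssen wir 1 Integral unserer Gleichung für die Beschleunigung a(t) = -150·t^4 + 100·t^3 + 24·t^2 + 30·t + 2 finden. Das Integral von der Beschleunigung ist die Geschwindigkeit. Mit v(0) = -5 erhalten wir v(t) = -30·t^5 + 25·t^4 + 8·t^3 + 15·t^2 + 2·t - 5. Mit v(t) = -30·t^5 + 25·t^4 + 8·t^3 + 15·t^2 + 2·t - 5 und Einsetzen von t = 1.3112735283107133, finden wir v = -0.939093962780120.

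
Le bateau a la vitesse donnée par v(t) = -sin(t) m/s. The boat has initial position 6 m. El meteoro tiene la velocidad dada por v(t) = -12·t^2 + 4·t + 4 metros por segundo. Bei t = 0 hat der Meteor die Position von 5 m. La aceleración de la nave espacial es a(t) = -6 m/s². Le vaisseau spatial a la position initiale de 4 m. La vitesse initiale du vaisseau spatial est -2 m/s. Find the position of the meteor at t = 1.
Starting from velocity v(t) = -12·t^2 + 4·t + 4, we take 1 antiderivative. The integral of velocity, with x(0) = 5, gives position: x(t) = -4·t^3 + 2·t^2 + 4·t + 5. From the given position equation x(t) = -4·t^3 + 2·t^2 + 4·t + 5, we substitute t = 1 to get x = 7.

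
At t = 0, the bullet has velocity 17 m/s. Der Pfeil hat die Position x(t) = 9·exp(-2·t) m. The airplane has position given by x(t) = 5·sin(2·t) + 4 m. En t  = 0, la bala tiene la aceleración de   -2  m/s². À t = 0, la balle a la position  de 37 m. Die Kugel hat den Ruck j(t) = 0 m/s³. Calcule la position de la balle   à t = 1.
Pour résoudre ceci, nous devons prendre 3 intégrales de notre équation du jerk j(t) = 0. L'intégrale du jerk, avec a(0) = -2, donne l'accélération: a(t) = -2. La primitive de l'accélération, avec v(0) = 17, donne la vitesse: v(t) = 17 - 2·t. La primitive de la vitesse est la position. En utilisant x(0) = 37, nous obtenons x(t) = -t^2 + 17·t + 37. En utilisant x(t) = -t^2 + 17·t + 37 et en substituant t = 1, nous trouvons x = 53.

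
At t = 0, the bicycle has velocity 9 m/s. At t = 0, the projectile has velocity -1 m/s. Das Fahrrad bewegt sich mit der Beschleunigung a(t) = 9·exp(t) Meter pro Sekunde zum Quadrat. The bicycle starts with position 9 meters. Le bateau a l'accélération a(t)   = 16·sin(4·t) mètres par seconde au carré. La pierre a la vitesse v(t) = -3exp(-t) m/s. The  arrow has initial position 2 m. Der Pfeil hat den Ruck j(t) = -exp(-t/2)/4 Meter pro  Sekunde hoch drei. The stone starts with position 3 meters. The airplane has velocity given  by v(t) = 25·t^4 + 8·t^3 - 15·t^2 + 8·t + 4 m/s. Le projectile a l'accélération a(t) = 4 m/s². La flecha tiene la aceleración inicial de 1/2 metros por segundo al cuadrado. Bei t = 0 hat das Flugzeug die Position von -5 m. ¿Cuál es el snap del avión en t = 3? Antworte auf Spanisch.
Para resolver esto, necesitamos tomar 3 derivadas de nuestra ecuación de la velocidad v(t) = 25·t^4 + 8·t^3 - 15·t^2 + 8·t + 4. Tomando d/dt de v(t), encontramos a(t) = 100·t^3 + 24·t^2 - 30·t + 8. Derivando la aceleración, obtenemos la sacudida: j(t) = 300·t^2 + 48·t - 30. La derivada de la sacudida da el snap: s(t) = 600·t + 48. Tenemos el snap s(t) = 600·t + 48. Sustituyendo t = 3: s(3) = 1848.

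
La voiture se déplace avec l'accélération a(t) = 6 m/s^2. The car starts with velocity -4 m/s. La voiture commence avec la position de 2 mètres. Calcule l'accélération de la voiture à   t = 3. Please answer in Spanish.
Usando a(t) = 6 y sustituyendo t = 3, encontramos a = 6.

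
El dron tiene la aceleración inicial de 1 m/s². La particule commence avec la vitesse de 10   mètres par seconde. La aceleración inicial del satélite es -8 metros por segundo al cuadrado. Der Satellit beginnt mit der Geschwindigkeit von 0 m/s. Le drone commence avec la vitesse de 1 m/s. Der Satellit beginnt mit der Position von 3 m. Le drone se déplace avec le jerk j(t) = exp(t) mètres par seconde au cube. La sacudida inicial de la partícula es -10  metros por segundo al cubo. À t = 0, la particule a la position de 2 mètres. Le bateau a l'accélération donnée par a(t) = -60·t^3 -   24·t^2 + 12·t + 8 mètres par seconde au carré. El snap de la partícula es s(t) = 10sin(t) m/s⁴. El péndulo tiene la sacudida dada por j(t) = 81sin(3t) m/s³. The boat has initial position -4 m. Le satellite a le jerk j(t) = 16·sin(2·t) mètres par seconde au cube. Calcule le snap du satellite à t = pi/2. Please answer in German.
Um dies zu lösen, müssen wir 1 Ableitung unserer Gleichung für den Ruck j(t) = 16·sin(2·t) nehmen. Durch Ableiten von dem Ruck erhalten wir den Snap: s(t) = 32·cos(2·t). Mit s(t) = 32·cos(2·t) und Einsetzen von t = pi/2, finden wir s = -32.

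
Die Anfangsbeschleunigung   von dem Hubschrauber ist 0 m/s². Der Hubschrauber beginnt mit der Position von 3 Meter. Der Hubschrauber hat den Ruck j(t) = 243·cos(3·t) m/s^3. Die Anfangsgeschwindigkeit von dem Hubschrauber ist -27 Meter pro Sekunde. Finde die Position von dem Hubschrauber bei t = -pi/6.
Wir müssen unsere Gleichung für den Ruck j(t) = 243·cos(3·t) 3-mal integrieren. Durch Integration von dem Ruck und Verwendung der Anfangsbedingung a(0) = 0, erhalten wir a(t) = 81·sin(3·t). Die Stammfunktion von der Beschleunigung, mit v(0) = -27, ergibt die Geschwindigkeit: v(t) = -27·cos(3·t). Das Integral von der Geschwindigkeit ist die Position. Mit x(0) = 3 erhalten wir x(t) = 3 - 9·sin(3·t). Aus der Gleichung für die Position x(t) = 3 - 9·sin(3·t), setzen wir t = -pi/6 ein und erhalten x = 12.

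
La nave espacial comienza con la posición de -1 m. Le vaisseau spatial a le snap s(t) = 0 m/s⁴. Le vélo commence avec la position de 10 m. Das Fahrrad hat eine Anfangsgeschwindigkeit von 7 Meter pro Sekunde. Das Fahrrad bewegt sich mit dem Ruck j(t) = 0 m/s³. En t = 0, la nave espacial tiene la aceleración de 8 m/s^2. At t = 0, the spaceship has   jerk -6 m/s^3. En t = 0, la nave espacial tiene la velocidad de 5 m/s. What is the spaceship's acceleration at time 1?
We need to integrate our snap equation s(t) = 0 2 times. The antiderivative of snap is jerk. Using j(0) = -6, we get j(t) = -6. Taking ∫j(t)dt and applying a(0) = 8, we find a(t) = 8 - 6·t. From the given acceleration equation a(t) = 8 - 6·t, we substitute t = 1 to get a = 2.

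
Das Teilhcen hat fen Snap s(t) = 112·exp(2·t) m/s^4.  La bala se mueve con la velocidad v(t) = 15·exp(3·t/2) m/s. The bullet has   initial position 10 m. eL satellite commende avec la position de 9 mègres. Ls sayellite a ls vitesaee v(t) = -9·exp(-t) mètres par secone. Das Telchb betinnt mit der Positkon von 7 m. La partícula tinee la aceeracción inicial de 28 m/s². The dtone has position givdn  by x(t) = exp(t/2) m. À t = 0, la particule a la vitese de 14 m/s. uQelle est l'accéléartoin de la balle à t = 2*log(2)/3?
En partant de la vitesse v(t) = 15·exp(3·t/2), nous prenons 1 dérivée. En dérivant la vitesse, nous obtenons l'accélération: a(t) = 45·exp(3·t/2)/2. En utilisant a(t) = 45·exp(3·t/2)/2 et en substituant t = 2*log(2)/3, nous trouvons a = 45.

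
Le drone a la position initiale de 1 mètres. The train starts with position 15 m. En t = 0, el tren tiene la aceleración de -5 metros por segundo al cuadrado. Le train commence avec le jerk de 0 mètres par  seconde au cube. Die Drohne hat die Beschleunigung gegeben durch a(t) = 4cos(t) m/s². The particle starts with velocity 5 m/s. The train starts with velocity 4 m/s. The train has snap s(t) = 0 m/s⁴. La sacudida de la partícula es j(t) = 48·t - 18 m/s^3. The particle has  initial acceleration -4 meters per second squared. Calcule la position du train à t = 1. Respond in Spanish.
Debemos encontrar la integral de nuestra ecuación del snap s(t) = 0 4 veces. Integrando el snap y usando la condición inicial j(0) = 0, obtenemos j(t) = 0. Tomando ∫j(t)dt y aplicando a(0) = -5, encontramos a(t) = -5. La antiderivada de la aceleración es la velocidad. Usando v(0) = 4, obtenemos v(t) = 4 - 5·t. La integral de la velocidad es la posición. Usando x(0) = 15, obtenemos x(t) = -5·t^2/2 + 4·t + 15. Tenemos la posición x(t) = -5·t^2/2 + 4·t + 15. Sustituyendo t = 1: x(1) = 33/2.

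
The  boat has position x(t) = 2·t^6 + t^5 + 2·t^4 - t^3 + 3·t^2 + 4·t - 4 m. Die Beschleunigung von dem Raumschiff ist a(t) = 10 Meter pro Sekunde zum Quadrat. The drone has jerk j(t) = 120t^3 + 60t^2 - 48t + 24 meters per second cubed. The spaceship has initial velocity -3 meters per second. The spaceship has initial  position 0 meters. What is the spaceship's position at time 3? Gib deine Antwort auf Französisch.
Nous devons trouver la primitive de notre équation de l'accélération a(t) = 10 2 fois. La primitive de l'accélération, avec v(0) = -3, donne la vitesse: v(t) = 10·t - 3. L'intégrale de la vitesse est la position. En utilisant x(0) = 0, nous obtenons x(t) = 5·t^2 - 3·t. Nous avons la position x(t) = 5·t^2 - 3·t. En substituant t = 3: x(3) = 36.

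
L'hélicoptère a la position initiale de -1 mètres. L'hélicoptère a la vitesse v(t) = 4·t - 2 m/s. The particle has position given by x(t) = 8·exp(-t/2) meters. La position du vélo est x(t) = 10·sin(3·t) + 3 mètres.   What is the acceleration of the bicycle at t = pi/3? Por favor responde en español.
Partiendo de la posición x(t) = 10·sin(3·t) + 3, tomamos 2 derivadas. Tomando d/dt de x(t), encontramos v(t) = 30·cos(3·t). Derivando la velocidad, obtenemos la aceleración: a(t) = -90·sin(3·t). Tenemos la aceleración a(t) = -90·sin(3·t). Sustituyendo t = pi/3: a(pi/3) = 0.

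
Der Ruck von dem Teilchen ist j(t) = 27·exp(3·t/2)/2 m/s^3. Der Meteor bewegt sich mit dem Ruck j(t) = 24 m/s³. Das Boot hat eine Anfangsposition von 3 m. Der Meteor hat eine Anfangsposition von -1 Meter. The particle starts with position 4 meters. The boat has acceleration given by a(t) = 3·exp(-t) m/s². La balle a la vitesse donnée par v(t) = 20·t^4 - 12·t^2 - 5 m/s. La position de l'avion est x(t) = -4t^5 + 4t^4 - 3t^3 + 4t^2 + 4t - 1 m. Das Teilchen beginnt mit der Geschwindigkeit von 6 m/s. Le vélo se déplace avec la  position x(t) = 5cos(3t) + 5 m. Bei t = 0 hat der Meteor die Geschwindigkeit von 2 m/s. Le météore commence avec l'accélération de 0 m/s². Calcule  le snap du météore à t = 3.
En partant du jerk j(t) = 24, nous prenons 1 dérivée. La dérivée du jerk donne le snap: s(t) = 0. En utilisant s(t) = 0 et en substituant t = 3, nous trouvons s = 0.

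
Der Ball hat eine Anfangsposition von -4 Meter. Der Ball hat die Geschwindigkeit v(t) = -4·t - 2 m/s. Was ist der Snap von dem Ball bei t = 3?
Ausgehend von der Geschwindigkeit v(t) = -4·t - 2, nehmen wir 3 Ableitungen. Die Ableitung von der Geschwindigkeit ergibt die Beschleunigung: a(t) = -4. Mit d/dt von a(t) finden wir j(t) = 0. Mit d/dt von j(t) finden wir s(t) = 0. Mit s(t) = 0 und Einsetzen von t = 3, finden wir s = 0.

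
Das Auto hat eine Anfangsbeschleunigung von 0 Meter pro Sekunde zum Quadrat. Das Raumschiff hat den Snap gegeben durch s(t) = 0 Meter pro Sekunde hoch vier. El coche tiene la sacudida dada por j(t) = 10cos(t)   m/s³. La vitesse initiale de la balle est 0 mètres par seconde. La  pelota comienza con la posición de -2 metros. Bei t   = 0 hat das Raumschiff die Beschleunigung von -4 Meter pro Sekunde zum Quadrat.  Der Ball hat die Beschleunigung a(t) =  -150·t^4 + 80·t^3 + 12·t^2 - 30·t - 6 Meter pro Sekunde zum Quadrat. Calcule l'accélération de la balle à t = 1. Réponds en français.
De l'équation de l'accélération a(t) = -150·t^4 + 80·t^3 + 12·t^2 - 30·t - 6, nous substituons t = 1 pour obtenir a = -94.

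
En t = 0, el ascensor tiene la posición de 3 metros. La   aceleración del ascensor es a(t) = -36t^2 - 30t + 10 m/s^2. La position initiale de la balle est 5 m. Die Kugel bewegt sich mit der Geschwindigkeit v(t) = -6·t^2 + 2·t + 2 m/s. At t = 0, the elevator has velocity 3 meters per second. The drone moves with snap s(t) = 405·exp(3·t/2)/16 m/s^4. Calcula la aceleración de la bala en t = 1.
Partiendo de la velocidad v(t) = -6·t^2 + 2·t + 2, tomamos 1 derivada. Tomando d/dt de v(t), encontramos a(t) = 2 - 12·t. Tenemos la aceleración a(t) = 2 - 12·t. Sustituyendo t = 1: a(1) = -10.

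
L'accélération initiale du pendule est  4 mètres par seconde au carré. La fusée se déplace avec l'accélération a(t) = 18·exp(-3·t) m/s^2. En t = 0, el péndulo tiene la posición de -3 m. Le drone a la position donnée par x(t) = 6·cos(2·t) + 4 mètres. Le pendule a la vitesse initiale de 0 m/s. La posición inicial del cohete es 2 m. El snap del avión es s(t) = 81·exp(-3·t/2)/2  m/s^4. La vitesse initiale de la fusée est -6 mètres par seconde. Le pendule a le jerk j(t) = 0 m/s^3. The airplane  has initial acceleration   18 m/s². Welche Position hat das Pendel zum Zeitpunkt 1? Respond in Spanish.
Para resolver esto, necesitamos tomar 3 integrales de nuestra ecuación de la sacudida j(t) = 0. La integral de la sacudida, con a(0) = 4, da la aceleración: a(t) = 4. La integral de la aceleración, con v(0) = 0, da la velocidad: v(t) = 4·t. La antiderivada de la velocidad es la posición. Usando x(0) = -3, obtenemos x(t) = 2·t^2 - 3. Usando x(t) = 2·t^2 - 3 y sustituyendo t = 1, encontramos x = -1.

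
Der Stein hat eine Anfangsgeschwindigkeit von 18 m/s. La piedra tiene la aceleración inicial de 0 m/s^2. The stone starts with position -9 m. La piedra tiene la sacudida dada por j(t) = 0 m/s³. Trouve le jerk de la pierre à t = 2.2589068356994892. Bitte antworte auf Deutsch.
Aus der Gleichung für den Ruck j(t) = 0, setzen wir t = 2.2589068356994892 ein und erhalten j = 0.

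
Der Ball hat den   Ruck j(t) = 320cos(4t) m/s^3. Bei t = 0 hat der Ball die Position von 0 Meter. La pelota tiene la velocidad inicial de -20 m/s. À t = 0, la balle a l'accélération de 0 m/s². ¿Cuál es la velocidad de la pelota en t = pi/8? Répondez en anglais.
We need to integrate our jerk equation j(t) = 320·cos(4·t) 2 times. The antiderivative of jerk, with a(0) = 0, gives acceleration: a(t) = 80·sin(4·t). The integral of acceleration is velocity. Using v(0) = -20, we get v(t) = -20·cos(4·t). We have velocity v(t) = -20·cos(4·t). Substituting t = pi/8: v(pi/8) = 0.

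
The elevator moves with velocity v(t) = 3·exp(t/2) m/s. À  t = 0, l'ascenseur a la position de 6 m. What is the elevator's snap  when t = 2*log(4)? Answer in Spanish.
Para resolver esto, necesitamos tomar 3 derivadas de nuestra ecuación de la velocidad v(t) = 3·exp(t/2). Tomando d/dt de v(t), encontramos a(t) = 3·exp(t/2)/2. Tomando d/dt de a(t), encontramos j(t) = 3·exp(t/2)/4. La derivada de la sacudida da el snap: s(t) = 3·exp(t/2)/8. De la ecuación del snap s(t) = 3·exp(t/2)/8, sustituimos t = 2*log(4) para obtener s = 3/2.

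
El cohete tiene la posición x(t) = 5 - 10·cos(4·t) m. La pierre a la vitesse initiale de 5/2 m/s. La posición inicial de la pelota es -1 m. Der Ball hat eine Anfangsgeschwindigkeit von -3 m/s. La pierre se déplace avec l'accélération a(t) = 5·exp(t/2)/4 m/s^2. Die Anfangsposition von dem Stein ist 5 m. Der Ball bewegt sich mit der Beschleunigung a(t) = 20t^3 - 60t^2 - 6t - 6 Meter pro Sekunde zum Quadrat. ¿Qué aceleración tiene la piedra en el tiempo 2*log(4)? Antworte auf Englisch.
From the given acceleration equation a(t) = 5·exp(t/2)/4, we substitute t = 2*log(4) to get a = 5.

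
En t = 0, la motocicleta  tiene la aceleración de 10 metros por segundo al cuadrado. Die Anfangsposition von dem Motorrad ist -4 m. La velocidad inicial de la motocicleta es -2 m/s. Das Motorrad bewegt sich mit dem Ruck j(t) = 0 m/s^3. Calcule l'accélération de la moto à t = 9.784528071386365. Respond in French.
En partant du jerk j(t) = 0, nous prenons 1 primitive. L'intégrale du jerk, avec a(0) = 10, donne l'accélération: a(t) = 10. En utilisant a(t) = 10 et en substituant t = 9.784528071386365, nous trouvons a = 10.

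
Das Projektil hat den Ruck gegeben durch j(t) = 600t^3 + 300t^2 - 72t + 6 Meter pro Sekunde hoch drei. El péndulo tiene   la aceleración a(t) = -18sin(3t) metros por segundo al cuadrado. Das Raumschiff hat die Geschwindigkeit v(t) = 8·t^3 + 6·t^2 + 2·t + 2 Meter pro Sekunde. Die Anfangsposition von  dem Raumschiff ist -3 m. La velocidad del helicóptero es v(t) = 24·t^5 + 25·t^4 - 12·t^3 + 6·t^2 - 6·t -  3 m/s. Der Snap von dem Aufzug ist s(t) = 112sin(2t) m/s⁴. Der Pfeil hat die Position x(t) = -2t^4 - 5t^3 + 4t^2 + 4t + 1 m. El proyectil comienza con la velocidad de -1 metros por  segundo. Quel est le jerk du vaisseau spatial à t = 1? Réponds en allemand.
Um dies zu lösen, müssen wir 2 Ableitungen unserer Gleichung für die Geschwindigkeit v(t) = 8·t^3 + 6·t^2 + 2·t + 2 nehmen. Durch Ableiten von der Geschwindigkeit erhalten wir die Beschleunigung: a(t) = 24·t^2 + 12·t + 2. Die Ableitung von der Beschleunigung ergibt den Ruck: j(t) = 48·t + 12. Mit j(t) = 48·t + 12 und Einsetzen von t = 1, finden wir j = 60.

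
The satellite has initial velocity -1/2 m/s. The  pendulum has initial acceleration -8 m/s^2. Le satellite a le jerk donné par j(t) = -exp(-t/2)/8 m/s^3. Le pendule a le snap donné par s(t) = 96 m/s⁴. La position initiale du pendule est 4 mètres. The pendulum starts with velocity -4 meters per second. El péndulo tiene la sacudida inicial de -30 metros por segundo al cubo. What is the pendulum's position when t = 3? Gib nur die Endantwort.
The answer is 145.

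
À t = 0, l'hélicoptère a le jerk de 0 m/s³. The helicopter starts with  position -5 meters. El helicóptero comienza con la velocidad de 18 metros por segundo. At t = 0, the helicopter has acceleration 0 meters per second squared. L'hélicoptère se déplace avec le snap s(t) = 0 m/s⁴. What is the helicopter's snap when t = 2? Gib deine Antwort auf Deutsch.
Mit s(t) = 0 und Einsetzen von t = 2, finden wir s = 0.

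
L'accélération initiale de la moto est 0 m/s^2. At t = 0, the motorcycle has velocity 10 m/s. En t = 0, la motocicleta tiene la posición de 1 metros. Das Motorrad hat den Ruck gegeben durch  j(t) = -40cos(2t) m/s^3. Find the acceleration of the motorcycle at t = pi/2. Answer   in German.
Wir müssen unsere Gleichung für den Ruck j(t) = -40·cos(2·t) 1-mal integrieren. Die Stammfunktion von dem Ruck ist die Beschleunigung. Mit a(0) = 0 erhalten wir a(t) = -20·sin(2·t). Mit a(t) = -20·sin(2·t) und Einsetzen von t = pi/2, finden wir a = 0.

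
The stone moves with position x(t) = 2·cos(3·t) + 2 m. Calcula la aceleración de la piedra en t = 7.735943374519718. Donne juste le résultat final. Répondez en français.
a(7.735943374519718) = 6.24168367554115.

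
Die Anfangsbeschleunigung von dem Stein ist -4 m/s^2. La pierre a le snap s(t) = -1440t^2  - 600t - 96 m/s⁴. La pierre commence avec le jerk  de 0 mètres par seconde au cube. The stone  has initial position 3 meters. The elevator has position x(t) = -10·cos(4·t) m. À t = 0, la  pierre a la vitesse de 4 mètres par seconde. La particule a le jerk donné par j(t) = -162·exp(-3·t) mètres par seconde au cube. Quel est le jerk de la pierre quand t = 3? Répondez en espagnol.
Para resolver esto, necesitamos tomar 1 integral de nuestra ecuación del snap s(t) = -1440·t^2 - 600·t - 96. La antiderivada del snap es la sacudida. Usando j(0) = 0, obtenemos j(t) = 12·t·(-40·t^2 - 25·t - 8). Usando j(t) = 12·t·(-40·t^2 - 25·t - 8) y sustituyendo t = 3, encontramos j = -15948.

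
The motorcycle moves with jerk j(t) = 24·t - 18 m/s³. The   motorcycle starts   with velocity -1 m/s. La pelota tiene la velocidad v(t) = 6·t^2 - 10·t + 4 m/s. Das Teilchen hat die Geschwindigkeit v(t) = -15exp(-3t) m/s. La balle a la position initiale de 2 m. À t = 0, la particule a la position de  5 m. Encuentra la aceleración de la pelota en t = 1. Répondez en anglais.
We must differentiate our velocity equation v(t) = 6·t^2 - 10·t + 4 1 time. Taking d/dt of v(t), we find a(t) = 12·t - 10. Using a(t) = 12·t - 10 and substituting t = 1, we find a = 2.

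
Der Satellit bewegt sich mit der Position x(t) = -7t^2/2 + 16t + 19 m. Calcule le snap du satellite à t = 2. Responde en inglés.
Starting from position x(t) = -7·t^2/2 + 16·t + 19, we take 4 derivatives. The derivative of position gives velocity: v(t) = 16 - 7·t. Taking d/dt of v(t), we find a(t) = -7. The derivative of acceleration gives jerk: j(t) = 0. The derivative of jerk gives snap: s(t) = 0. Using s(t) = 0 and substituting t = 2, we find s = 0.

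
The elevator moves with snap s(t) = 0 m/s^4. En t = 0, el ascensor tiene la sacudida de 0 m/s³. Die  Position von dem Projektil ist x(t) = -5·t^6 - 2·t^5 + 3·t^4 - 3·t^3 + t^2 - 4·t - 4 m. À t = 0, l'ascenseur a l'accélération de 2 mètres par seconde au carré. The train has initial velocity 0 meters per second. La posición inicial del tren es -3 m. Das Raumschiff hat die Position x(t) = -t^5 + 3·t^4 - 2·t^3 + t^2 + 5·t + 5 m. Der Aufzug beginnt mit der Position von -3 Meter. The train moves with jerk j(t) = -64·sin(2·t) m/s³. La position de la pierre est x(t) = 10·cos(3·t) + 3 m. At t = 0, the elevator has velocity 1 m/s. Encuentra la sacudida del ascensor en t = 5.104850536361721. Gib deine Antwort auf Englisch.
To solve this, we need to take 1 integral of our snap equation s(t) = 0. Integrating snap and using the initial condition j(0) = 0, we get j(t) = 0. We have jerk j(t) = 0. Substituting t = 5.104850536361721: j(5.104850536361721) = 0.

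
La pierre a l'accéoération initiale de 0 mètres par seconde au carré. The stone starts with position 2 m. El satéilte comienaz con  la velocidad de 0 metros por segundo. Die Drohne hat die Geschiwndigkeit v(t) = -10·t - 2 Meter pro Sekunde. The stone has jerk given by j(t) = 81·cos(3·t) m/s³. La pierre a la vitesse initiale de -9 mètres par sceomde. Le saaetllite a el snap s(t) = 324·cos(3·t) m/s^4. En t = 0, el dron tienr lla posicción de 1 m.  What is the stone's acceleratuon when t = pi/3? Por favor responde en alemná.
Wir müssen unsere Gleichung für den Ruck j(t) = 81·cos(3·t) 1-mal integrieren. Die Stammfunktion von dem Ruck, mit a(0) = 0, ergibt die Beschleunigung: a(t) = 27·sin(3·t). Mit a(t) = 27·sin(3·t) und Einsetzen von t = pi/3, finden wir a = 0.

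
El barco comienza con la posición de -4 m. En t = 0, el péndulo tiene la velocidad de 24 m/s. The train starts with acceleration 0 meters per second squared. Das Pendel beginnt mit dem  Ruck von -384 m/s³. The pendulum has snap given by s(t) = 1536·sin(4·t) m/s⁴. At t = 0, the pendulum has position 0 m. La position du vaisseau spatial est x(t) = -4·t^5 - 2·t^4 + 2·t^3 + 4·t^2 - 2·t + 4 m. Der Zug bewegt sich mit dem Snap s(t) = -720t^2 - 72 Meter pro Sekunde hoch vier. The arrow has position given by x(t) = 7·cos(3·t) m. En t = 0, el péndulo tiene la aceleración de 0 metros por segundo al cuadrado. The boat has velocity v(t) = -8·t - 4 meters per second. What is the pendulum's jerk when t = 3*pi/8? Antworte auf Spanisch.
Para resolver esto, necesitamos tomar 1 antiderivada de nuestra ecuación del snap s(t) = 1536·sin(4·t). La integral del snap es la sacudida. Usando j(0) = -384, obtenemos j(t) = -384·cos(4·t). De la ecuación de la sacudida j(t) = -384·cos(4·t), sustituimos t = 3*pi/8 para obtener j = 0.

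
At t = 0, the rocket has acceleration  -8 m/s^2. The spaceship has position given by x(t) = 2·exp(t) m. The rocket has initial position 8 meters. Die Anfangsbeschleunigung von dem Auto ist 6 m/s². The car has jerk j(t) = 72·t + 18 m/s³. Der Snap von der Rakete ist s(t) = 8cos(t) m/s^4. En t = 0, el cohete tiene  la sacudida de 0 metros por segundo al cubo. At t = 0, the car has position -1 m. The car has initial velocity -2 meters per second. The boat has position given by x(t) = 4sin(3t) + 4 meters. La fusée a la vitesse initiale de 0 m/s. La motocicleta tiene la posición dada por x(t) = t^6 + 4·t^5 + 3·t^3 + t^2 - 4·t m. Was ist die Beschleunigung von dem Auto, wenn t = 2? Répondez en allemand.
Wir müssen das Integral unserer Gleichung für den Ruck j(t) = 72·t + 18 1-mal finden. Durch Integration von dem Ruck und Verwendung der Anfangsbedingung a(0) = 6, erhalten wir a(t) = 36·t^2 + 18·t + 6. Wir haben die Beschleunigung a(t) = 36·t^2 + 18·t + 6. Durch Einsetzen von t = 2: a(2) = 186.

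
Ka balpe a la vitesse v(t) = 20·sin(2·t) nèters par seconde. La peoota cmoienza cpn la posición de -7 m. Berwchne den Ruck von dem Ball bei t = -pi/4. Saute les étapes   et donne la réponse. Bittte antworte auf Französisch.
À t = -pi/4, j = 80.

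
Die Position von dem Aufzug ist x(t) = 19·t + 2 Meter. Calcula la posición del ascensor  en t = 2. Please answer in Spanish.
De la ecuación de la posición x(t) = 19·t + 2, sustituimos t = 2 para obtener x = 40.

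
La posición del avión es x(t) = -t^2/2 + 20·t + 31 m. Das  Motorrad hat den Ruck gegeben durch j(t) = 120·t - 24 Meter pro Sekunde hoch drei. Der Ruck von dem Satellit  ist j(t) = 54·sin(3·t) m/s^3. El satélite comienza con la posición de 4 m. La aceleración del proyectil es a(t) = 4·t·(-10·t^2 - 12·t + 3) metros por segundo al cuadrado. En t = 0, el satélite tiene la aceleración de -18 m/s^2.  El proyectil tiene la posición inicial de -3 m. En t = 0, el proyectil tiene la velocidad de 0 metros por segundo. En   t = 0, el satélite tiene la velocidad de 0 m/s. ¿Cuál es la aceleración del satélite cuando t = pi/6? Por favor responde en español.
Para resolver esto, necesitamos tomar 1 antiderivada de nuestra ecuación de la sacudida j(t) = 54·sin(3·t). Integrando la sacudida y usando la condición inicial a(0) = -18, obtenemos a(t) = -18·cos(3·t). De la ecuación de la aceleración a(t) = -18·cos(3·t), sustituimos t = pi/6 para obtener a = 0.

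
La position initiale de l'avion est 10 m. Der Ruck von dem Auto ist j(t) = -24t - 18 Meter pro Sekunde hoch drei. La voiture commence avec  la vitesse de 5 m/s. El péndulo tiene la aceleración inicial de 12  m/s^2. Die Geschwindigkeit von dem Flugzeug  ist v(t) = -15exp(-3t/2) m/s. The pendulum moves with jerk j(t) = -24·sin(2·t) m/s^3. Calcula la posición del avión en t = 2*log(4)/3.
Debemos encontrar la integral de nuestra ecuación de la velocidad v(t) = -15·exp(-3·t/2) 1 vez. La integral de la velocidad, con x(0) = 10, da la posición: x(t) = 10·exp(-3·t/2). Tenemos la posición x(t) = 10·exp(-3·t/2). Sustituyendo t = 2*log(4)/3: x(2*log(4)/3) = 5/2.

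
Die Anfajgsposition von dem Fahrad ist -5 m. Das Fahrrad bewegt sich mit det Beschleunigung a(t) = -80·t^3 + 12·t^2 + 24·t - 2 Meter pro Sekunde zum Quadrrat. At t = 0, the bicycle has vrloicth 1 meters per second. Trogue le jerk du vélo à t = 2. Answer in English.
To solve this, we need to take 1 derivative of our acceleration equation a(t) = -80·t^3 + 12·t^2 + 24·t - 2. Taking d/dt of a(t), we find j(t) = -240·t^2 + 24·t + 24. Using j(t) = -240·t^2 + 24·t + 24 and substituting t = 2, we find j = -888.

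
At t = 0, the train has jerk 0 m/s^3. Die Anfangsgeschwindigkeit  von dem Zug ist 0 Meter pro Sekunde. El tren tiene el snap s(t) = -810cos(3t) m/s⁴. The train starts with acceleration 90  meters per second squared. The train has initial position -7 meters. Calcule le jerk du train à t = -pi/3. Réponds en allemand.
Um dies zu lösen, müssen wir 1 Integral unserer Gleichung für den Snap s(t) = -810·cos(3·t) finden. Durch Integration von dem Snap und Verwendung der Anfangsbedingung j(0) = 0, erhalten wir j(t) = -270·sin(3·t). Wir haben den Ruck j(t) = -270·sin(3·t). Durch Einsetzen von t = -pi/3: j(-pi/3) = 0.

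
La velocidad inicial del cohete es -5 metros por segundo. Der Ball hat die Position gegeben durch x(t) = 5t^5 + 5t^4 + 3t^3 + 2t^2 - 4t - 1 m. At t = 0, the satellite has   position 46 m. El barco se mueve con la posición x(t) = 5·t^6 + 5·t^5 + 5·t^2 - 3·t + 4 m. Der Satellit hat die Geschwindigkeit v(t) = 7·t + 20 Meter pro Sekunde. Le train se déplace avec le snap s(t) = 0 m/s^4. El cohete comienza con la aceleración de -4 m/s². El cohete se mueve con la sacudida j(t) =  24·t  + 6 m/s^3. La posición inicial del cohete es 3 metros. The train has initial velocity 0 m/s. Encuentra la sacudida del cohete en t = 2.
Tenemos la sacudida j(t) = 24·t + 6. Sustituyendo t = 2: j(2) = 54.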